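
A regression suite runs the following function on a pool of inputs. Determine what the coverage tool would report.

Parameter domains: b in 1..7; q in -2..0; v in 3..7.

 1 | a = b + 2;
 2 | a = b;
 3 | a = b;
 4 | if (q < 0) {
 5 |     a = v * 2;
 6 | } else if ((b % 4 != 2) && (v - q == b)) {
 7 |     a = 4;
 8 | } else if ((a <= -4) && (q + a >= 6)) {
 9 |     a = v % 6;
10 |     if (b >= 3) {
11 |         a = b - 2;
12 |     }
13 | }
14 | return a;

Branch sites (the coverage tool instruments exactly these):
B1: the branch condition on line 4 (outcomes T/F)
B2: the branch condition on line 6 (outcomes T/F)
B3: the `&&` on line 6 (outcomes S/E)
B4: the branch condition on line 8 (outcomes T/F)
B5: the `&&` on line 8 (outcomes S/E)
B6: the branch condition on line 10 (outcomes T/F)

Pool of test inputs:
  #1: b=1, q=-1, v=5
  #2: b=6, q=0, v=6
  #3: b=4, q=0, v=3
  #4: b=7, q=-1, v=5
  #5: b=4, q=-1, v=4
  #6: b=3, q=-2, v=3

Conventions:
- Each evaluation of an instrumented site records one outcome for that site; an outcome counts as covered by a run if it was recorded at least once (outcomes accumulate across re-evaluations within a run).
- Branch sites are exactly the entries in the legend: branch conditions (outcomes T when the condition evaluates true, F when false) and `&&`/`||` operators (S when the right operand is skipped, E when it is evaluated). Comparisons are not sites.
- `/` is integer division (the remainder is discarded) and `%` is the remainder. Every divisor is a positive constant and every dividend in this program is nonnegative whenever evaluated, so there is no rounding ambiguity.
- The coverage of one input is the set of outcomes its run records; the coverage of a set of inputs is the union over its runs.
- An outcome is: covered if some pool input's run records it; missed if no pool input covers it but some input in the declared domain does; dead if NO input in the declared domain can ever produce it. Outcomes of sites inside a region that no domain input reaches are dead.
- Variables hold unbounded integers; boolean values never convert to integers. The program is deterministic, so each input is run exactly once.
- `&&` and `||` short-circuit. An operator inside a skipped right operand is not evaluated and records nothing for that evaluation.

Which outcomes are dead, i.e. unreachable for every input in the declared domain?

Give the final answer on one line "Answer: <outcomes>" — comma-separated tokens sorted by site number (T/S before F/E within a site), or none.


sweeping the full domain (105 inputs) for each outcome:
  B4=T: unreachable across the whole domain -> dead
  B5=E: unreachable across the whole domain -> dead
  B6=T: unreachable across the whole domain -> dead
  B6=F: unreachable across the whole domain -> dead
  reachable outcomes have witnesses, e.g. B1=T (e.g. b=1, q=-2, v=3), B1=F (e.g. b=1, q=0, v=3), B2=T (e.g. b=3, q=0, v=3), B2=F (e.g. b=1, q=0, v=3)
Answer: B4=T, B5=E, B6=T, B6=F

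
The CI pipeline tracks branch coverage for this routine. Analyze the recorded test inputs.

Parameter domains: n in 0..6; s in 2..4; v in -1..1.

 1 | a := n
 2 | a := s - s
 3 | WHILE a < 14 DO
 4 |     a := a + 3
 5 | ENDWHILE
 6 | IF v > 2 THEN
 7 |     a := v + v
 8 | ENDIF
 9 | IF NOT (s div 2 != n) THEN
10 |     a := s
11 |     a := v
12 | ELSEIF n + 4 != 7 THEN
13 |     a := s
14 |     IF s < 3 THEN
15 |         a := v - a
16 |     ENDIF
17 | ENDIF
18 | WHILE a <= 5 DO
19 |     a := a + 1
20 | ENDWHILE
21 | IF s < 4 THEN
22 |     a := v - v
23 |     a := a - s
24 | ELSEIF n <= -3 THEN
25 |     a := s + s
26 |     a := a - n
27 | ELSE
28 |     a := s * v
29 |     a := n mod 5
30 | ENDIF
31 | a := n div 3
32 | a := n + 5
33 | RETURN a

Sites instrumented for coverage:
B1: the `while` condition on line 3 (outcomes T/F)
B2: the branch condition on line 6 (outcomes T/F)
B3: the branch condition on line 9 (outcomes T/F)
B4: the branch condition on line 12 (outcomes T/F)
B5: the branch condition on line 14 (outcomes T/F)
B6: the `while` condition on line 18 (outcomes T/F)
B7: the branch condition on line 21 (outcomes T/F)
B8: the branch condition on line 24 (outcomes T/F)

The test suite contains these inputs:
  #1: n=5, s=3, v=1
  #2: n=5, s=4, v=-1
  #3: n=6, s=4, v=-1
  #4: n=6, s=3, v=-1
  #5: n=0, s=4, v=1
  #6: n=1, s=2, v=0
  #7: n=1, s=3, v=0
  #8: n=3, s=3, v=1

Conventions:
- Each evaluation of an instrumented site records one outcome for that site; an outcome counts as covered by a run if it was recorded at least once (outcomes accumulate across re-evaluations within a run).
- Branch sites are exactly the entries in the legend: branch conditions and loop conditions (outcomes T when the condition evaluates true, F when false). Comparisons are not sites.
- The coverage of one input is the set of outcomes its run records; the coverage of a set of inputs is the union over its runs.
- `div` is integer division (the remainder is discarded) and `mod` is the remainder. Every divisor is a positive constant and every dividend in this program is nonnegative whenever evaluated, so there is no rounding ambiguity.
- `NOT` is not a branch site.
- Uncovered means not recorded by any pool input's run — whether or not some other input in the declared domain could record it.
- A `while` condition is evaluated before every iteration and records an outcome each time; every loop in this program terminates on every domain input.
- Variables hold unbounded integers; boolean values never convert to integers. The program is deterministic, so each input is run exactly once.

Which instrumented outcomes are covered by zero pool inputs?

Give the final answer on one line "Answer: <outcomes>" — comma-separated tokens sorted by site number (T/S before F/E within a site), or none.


input #1 (n=5, s=3, v=1): events B1->T, B1->T, B1->T, B1->T, B1->T, B1->F, B2->F, B3->F, B4->T, B5->F, B6->T, B6->T, B6->T, B6->F, ...; covers B1=T, B1=F, B2=F, B3=F, B4=T, B5=F, B6=T, B6=F, B7=T
input #2 (n=5, s=4, v=-1): events B1->T, B1->T, B1->T, B1->T, B1->T, B1->F, B2->F, B3->F, B4->T, B5->F, B6->T, B6->T, B6->F, B7->F, ...; covers B1=T, B1=F, B2=F, B3=F, B4=T, B5=F, B6=T, B6=F, B7=F, B8=F
input #3 (n=6, s=4, v=-1): events B1->T, B1->T, B1->T, B1->T, B1->T, B1->F, B2->F, B3->F, B4->T, B5->F, B6->T, B6->T, B6->F, B7->F, ...; covers B1=T, B1=F, B2=F, B3=F, B4=T, B5=F, B6=T, B6=F, B7=F, B8=F
input #4 (n=6, s=3, v=-1): events B1->T, B1->T, B1->T, B1->T, B1->T, B1->F, B2->F, B3->F, B4->T, B5->F, B6->T, B6->T, B6->T, B6->F, ...; covers B1=T, B1=F, B2=F, B3=F, B4=T, B5=F, B6=T, B6=F, B7=T
input #5 (n=0, s=4, v=1): events B1->T, B1->T, B1->T, B1->T, B1->T, B1->F, B2->F, B3->F, B4->T, B5->F, B6->T, B6->T, B6->F, B7->F, ...; covers B1=T, B1=F, B2=F, B3=F, B4=T, B5=F, B6=T, B6=F, B7=F, B8=F
input #6 (n=1, s=2, v=0): events B1->T, B1->T, B1->T, B1->T, B1->T, B1->F, B2->F, B3->T, B6->T, B6->T, B6->T, B6->T, B6->T, B6->T, ...; covers B1=T, B1=F, B2=F, B3=T, B6=T, B6=F, B7=T
input #7 (n=1, s=3, v=0): events B1->T, B1->T, B1->T, B1->T, B1->T, B1->F, B2->F, B3->T, B6->T, B6->T, B6->T, B6->T, B6->T, B6->T, ...; covers B1=T, B1=F, B2=F, B3=T, B6=T, B6=F, B7=T
input #8 (n=3, s=3, v=1): events B1->T, B1->T, B1->T, B1->T, B1->T, B1->F, B2->F, B3->F, B4->F, B6->F, B7->T; covers B1=T, B1=F, B2=F, B3=F, B4=F, B6=F, B7=T
union over the pool: B1=T, B1=F, B2=F, B3=T, B3=F, B4=T, B4=F, B5=F, B6=T, B6=F, B7=T, B7=F, B8=F
uncovered (3 of 16): B2=T, B5=T, B8=T
Answer: B2=T, B5=T, B8=T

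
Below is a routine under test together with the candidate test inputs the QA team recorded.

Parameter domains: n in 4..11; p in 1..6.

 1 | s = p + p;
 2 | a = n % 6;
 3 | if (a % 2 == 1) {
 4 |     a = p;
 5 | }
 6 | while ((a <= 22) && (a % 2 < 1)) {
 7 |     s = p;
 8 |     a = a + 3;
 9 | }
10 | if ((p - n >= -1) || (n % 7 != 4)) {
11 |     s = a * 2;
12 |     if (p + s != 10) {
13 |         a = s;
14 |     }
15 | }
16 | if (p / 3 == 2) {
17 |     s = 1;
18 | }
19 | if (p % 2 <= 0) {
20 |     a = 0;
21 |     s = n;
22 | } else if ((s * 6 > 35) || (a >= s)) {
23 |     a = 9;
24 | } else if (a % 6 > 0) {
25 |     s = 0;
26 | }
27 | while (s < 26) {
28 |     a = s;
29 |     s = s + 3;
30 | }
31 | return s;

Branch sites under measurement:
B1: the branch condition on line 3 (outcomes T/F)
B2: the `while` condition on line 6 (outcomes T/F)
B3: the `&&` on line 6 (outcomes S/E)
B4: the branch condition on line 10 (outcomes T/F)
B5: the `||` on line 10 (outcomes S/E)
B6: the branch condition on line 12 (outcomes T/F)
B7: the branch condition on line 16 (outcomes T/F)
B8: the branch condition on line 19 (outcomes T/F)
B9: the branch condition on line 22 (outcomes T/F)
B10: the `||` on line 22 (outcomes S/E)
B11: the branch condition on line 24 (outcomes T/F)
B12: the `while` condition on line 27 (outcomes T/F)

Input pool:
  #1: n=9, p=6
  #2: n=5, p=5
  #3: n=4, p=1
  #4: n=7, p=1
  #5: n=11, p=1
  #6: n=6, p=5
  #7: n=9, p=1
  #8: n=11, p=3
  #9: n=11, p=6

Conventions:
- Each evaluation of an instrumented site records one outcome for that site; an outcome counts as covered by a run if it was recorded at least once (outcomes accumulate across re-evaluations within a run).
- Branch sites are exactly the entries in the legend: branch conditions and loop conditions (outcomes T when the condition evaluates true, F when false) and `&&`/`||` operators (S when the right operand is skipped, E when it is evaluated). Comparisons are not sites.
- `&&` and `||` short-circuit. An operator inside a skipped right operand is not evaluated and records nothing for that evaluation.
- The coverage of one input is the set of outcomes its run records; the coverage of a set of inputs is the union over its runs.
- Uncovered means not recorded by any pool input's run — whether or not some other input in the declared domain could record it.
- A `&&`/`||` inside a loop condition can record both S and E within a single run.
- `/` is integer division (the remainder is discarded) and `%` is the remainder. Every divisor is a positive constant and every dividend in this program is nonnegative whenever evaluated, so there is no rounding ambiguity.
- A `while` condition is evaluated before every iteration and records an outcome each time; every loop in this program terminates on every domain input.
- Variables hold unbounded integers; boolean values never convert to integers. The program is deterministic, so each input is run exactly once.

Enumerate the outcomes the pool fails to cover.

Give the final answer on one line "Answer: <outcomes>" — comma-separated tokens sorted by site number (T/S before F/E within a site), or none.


input #1 (n=9, p=6): events B1->T, B3->E, B2->T, B3->E, B2->F, B5->E, B4->T, B6->T, B7->T, B8->T, B12->T, B12->T, B12->T, B12->T, ...; covers B1=T, B2=T, B2=F, B3=E, B4=T, B5=E, B6=T, B7=T, B8=T, B12=T, B12=F
input #2 (n=5, p=5): events B1->T, B3->E, B2->F, B5->S, B4->T, B6->T, B7->F, B8->F, B10->S, B9->T, B12->T, B12->T, B12->T, B12->T, ...; covers B1=T, B2=F, B3=E, B4=T, B5=S, B6=T, B7=F, B8=F, B9=T, B10=S, B12=T, B12=F
input #3 (n=4, p=1): events B1->F, B3->E, B2->T, B3->E, B2->F, B5->E, B4->F, B7->F, B8->F, B10->E, B9->T, B12->T, B12->T, B12->T, ...; covers B1=F, B2=T, B2=F, B3=E, B4=F, B5=E, B7=F, B8=F, B9=T, B10=E, B12=T, B12=F
input #4 (n=7, p=1): events B1->T, B3->E, B2->F, B5->E, B4->T, B6->T, B7->F, B8->F, B10->E, B9->T, B12->T, B12->T, B12->T, B12->T, ...; covers B1=T, B2=F, B3=E, B4=T, B5=E, B6=T, B7=F, B8=F, B9=T, B10=E, B12=T, B12=F
input #5 (n=11, p=1): events B1->T, B3->E, B2->F, B5->E, B4->F, B7->F, B8->F, B10->E, B9->F, B11->T, B12->T, B12->T, B12->T, B12->T, ...; covers B1=T, B2=F, B3=E, B4=F, B5=E, B7=F, B8=F, B9=F, B10=E, B11=T, B12=T, B12=F
input #6 (n=6, p=5): events B1->F, B3->E, B2->T, B3->E, B2->F, B5->S, B4->T, B6->T, B7->F, B8->F, B10->S, B9->T, B12->T, B12->T, ...; covers B1=F, B2=T, B2=F, B3=E, B4=T, B5=S, B6=T, B7=F, B8=F, B9=T, B10=S, B12=T, B12=F
input #7 (n=9, p=1): events B1->T, B3->E, B2->F, B5->E, B4->T, B6->T, B7->F, B8->F, B10->E, B9->T, B12->T, B12->T, B12->T, B12->T, ...; covers B1=T, B2=F, B3=E, B4=T, B5=E, B6=T, B7=F, B8=F, B9=T, B10=E, B12=T, B12=F
input #8 (n=11, p=3): events B1->T, B3->E, B2->F, B5->E, B4->F, B7->F, B8->F, B10->S, B9->T, B12->T, B12->T, B12->T, B12->T, B12->T, ...; covers B1=T, B2=F, B3=E, B4=F, B5=E, B7=F, B8=F, B9=T, B10=S, B12=T, B12=F
input #9 (n=11, p=6): events B1->T, B3->E, B2->T, B3->E, B2->F, B5->E, B4->F, B7->T, B8->T, B12->T, B12->T, B12->T, B12->T, B12->T, ...; covers B1=T, B2=T, B2=F, B3=E, B4=F, B5=E, B7=T, B8=T, B12=T, B12=F
union over the pool: B1=T, B1=F, B2=T, B2=F, B3=E, B4=T, B4=F, B5=S, B5=E, B6=T, B7=T, B7=F, B8=T, B8=F, B9=T, B9=F, B10=S, B10=E, B11=T, B12=T, B12=F
uncovered (3 of 24): B3=S, B6=F, B11=F
Answer: B3=S, B6=F, B11=F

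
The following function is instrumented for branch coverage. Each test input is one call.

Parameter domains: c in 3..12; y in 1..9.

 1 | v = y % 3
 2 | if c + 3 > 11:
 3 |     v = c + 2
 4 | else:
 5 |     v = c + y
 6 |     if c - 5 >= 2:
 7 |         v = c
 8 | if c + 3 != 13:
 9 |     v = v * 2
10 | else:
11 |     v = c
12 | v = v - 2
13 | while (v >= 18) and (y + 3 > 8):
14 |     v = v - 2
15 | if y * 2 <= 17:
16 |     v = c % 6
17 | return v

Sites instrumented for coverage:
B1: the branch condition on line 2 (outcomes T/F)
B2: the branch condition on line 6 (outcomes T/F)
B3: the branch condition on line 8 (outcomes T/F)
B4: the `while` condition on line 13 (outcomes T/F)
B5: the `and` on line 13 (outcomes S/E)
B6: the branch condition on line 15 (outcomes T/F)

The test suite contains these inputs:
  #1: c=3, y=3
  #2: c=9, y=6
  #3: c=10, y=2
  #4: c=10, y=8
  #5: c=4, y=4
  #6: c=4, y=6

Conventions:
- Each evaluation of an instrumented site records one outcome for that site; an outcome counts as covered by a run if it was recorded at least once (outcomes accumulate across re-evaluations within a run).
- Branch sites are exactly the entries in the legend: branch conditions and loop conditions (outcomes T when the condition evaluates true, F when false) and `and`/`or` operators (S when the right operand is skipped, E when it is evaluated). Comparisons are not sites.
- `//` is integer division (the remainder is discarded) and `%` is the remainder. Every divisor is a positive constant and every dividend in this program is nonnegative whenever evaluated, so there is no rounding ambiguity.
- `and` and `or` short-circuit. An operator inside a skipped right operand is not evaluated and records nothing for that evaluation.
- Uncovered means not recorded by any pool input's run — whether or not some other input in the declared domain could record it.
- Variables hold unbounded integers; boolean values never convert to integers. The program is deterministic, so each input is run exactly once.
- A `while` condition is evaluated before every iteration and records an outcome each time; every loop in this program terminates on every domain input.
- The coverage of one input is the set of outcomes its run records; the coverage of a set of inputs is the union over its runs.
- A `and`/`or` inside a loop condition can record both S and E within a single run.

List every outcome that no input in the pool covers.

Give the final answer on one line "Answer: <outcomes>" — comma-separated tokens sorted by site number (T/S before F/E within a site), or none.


input #1, c=3, y=3: events B1->F, B2->F, B3->T, B5->S, B4->F, B6->T; outcomes B1=F, B2=F, B3=T, B4=F, B5=S, B6=T
input #2, c=9, y=6: events B1->T, B3->T, B5->E, B4->T, B5->E, B4->T, B5->S, B4->F, B6->T; outcomes B1=T, B3=T, B4=T, B4=F, B5=S, B5=E, B6=T
input #3, c=10, y=2: events B1->T, B3->F, B5->S, B4->F, B6->T; outcomes B1=T, B3=F, B4=F, B5=S, B6=T
input #4, c=10, y=8: events B1->T, B3->F, B5->S, B4->F, B6->T; outcomes B1=T, B3=F, B4=F, B5=S, B6=T
input #5, c=4, y=4: events B1->F, B2->F, B3->T, B5->S, B4->F, B6->T; outcomes B1=F, B2=F, B3=T, B4=F, B5=S, B6=T
input #6, c=4, y=6: events B1->F, B2->F, B3->T, B5->E, B4->T, B5->S, B4->F, B6->T; outcomes B1=F, B2=F, B3=T, B4=T, B4=F, B5=S, B5=E, B6=T
union over the pool: B1=T, B1=F, B2=F, B3=T, B3=F, B4=T, B4=F, B5=S, B5=E, B6=T
uncovered (2 of 12): B2=T, B6=F
Answer: B2=T, B6=F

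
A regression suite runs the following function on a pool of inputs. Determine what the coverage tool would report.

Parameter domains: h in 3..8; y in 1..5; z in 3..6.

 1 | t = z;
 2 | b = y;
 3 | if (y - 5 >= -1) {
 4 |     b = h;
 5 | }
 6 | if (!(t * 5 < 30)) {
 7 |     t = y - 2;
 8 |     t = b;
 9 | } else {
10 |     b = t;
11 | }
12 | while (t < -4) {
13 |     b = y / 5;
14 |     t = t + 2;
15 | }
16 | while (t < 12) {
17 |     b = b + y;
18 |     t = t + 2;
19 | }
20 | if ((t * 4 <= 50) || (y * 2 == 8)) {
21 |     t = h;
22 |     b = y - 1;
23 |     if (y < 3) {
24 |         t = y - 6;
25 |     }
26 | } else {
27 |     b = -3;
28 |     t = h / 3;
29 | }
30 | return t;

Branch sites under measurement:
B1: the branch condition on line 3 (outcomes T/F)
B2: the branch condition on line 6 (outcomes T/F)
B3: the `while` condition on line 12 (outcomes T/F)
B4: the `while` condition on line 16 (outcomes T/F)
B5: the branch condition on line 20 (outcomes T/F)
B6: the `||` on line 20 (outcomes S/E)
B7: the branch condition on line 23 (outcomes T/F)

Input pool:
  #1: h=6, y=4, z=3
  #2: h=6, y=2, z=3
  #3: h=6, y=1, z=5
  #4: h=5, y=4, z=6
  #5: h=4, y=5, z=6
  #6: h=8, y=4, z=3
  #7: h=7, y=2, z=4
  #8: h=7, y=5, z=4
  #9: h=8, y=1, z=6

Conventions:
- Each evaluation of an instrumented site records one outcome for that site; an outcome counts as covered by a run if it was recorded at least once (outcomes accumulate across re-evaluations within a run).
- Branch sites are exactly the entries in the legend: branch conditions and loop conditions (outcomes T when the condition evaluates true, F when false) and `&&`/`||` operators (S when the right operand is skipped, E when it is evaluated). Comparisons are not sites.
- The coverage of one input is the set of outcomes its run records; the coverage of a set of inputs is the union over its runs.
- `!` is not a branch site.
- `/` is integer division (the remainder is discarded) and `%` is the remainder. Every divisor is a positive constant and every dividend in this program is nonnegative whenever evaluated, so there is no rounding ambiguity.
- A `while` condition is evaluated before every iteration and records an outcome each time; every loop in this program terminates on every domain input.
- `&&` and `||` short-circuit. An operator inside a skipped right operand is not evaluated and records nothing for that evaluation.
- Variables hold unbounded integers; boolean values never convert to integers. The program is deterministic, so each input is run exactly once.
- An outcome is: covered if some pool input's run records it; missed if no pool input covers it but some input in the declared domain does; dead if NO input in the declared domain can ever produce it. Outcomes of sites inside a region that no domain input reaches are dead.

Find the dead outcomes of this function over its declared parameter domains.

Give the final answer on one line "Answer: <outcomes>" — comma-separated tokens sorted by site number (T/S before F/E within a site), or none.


sweeping the full domain (120 inputs) for each outcome:
  B3=T: never recorded by any domain input -> dead
  reachable outcomes have witnesses, e.g. B1=T (e.g. h=3, y=4, z=3), B1=F (e.g. h=3, y=1, z=3), B2=T (e.g. h=3, y=1, z=6), B2=F (e.g. h=3, y=1, z=3)
Answer: B3=T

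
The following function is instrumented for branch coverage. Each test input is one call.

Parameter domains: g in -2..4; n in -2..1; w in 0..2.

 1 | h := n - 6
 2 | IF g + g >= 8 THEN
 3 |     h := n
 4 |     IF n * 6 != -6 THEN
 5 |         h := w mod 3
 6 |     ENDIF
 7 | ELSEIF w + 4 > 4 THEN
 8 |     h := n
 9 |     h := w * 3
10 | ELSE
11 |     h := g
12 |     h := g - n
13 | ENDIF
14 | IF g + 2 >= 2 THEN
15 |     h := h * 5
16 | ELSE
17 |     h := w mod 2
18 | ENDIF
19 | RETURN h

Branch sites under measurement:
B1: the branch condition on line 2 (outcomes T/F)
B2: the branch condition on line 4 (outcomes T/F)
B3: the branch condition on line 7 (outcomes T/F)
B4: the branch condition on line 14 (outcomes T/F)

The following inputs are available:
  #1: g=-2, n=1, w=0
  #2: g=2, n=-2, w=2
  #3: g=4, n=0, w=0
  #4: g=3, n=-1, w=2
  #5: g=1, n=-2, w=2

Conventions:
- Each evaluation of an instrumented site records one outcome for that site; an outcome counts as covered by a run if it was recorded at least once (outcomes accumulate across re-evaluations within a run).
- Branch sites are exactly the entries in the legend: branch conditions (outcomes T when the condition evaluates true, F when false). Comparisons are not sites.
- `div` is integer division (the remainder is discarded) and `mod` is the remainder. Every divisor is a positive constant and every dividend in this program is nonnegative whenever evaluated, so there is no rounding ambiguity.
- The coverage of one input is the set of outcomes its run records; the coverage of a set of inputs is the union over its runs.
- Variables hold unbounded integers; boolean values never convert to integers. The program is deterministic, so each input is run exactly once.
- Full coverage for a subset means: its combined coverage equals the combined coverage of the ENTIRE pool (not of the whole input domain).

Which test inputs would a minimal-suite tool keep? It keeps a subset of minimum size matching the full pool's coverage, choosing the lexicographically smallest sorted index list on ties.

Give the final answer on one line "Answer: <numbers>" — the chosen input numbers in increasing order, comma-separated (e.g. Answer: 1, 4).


test 1 (g=-2, n=1, w=0) fires B1->F, B3->F, B4->F; hits B1=F, B3=F, B4=F
test 2 (g=2, n=-2, w=2) fires B1->F, B3->T, B4->T; hits B1=F, B3=T, B4=T
test 3 (g=4, n=0, w=0) fires B1->T, B2->T, B4->T; hits B1=T, B2=T, B4=T
test 4 (g=3, n=-1, w=2) fires B1->F, B3->T, B4->T; hits B1=F, B3=T, B4=T
test 5 (g=1, n=-2, w=2) fires B1->F, B3->T, B4->T; hits B1=F, B3=T, B4=T
pool-wide coverage (7 outcomes): B1=T, B1=F, B2=T, B3=T, B3=F, B4=T, B4=F
checked all size-1 subsets: none covers 7 outcomes (max 3/7)
checked all size-2 subsets: none covers 7 outcomes (max 6/7)
the canonical winner is {1, 2, 3}: size 3, full 7-outcome coverage, earliest index list among size-3 covers
Answer: 1, 2, 3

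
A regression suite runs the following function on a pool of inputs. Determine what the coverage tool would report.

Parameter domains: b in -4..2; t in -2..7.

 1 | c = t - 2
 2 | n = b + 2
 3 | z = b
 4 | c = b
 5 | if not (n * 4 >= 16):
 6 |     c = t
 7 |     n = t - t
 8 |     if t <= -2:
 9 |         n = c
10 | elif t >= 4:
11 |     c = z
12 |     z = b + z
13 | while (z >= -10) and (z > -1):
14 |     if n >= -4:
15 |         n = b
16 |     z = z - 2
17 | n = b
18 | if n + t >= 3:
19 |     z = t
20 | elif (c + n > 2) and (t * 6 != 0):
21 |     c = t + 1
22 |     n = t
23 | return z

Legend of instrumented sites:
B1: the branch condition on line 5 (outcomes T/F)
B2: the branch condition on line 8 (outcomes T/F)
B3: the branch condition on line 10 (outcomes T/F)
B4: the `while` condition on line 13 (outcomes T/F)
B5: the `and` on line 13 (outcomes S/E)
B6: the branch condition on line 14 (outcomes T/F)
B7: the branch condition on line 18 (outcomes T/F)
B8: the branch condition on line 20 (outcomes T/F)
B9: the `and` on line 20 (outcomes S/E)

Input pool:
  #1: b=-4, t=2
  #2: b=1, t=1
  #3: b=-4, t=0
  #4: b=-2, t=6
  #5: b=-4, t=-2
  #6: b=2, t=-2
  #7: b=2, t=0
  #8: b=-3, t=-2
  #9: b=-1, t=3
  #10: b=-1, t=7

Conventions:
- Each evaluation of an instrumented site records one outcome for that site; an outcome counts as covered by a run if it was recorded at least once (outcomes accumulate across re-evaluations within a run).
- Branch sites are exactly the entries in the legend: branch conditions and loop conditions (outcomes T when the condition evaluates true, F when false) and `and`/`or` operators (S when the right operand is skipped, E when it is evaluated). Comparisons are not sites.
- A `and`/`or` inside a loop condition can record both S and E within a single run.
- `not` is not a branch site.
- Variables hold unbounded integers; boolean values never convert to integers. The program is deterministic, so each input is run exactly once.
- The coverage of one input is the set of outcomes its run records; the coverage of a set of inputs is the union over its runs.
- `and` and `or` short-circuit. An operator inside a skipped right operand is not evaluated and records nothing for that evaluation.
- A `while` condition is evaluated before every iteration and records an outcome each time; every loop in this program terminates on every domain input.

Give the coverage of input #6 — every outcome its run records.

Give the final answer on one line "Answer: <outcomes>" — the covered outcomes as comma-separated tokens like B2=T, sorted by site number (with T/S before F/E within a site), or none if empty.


Simulating input #6 (b=2, t=-2) step by step:
  B1->F, B3->F, B5->E, B4->T, B6->T, B5->E, B4->T, B6->T, B5->E, B4->F
  B7->F, B9->E, B8->T
as a set, this run covers: B1=F, B3=F, B4=T, B4=F, B5=E, B6=T, B7=F, B8=T, B9=E
Answer: B1=F, B3=F, B4=T, B4=F, B5=E, B6=T, B7=F, B8=T, B9=E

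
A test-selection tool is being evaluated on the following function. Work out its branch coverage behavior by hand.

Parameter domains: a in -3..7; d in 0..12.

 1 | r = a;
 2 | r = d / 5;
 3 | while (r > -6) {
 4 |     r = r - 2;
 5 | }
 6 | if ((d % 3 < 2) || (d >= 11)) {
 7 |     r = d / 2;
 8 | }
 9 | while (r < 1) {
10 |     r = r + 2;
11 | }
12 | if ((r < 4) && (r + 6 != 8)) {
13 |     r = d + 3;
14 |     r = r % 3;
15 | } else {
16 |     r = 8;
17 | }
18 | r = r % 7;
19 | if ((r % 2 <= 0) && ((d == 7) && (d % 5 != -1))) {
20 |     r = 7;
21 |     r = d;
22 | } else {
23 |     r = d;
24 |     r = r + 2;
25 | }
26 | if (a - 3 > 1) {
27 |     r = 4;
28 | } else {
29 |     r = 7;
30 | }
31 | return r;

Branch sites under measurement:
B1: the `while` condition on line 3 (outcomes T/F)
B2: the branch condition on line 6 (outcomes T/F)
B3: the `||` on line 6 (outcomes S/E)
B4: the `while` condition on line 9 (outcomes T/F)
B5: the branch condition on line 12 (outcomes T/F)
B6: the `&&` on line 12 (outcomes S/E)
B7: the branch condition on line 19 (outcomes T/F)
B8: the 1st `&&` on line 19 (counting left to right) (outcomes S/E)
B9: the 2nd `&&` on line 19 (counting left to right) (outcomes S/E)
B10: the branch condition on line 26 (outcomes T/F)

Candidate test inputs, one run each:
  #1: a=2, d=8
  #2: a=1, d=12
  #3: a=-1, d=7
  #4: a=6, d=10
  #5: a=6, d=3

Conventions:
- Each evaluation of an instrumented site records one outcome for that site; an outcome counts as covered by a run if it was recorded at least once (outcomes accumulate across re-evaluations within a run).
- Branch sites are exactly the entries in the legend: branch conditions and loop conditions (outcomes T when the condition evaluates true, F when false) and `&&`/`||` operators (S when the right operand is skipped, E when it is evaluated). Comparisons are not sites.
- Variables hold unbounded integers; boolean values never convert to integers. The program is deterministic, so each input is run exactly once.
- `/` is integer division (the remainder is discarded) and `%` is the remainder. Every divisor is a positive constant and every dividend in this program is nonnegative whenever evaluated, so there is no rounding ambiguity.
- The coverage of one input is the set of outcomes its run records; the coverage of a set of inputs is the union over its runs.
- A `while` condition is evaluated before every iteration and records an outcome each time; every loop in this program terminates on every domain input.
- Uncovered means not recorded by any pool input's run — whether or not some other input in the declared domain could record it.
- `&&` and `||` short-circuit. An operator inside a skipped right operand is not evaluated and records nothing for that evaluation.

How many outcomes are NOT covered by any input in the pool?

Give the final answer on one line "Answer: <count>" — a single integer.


input #1, a=2, d=8: events B1->T, B1->T, B1->T, B1->T, B1->F, B3->E, B2->F, B4->T, B4->T, B4->T, B4->T, B4->F, B6->E, B5->T, ...; outcomes B1=T, B1=F, B2=F, B3=E, B4=T, B4=F, B5=T, B6=E, B7=F, B8=E, B9=S, B10=F
input #2, a=1, d=12: events B1->T, B1->T, B1->T, B1->T, B1->F, B3->S, B2->T, B4->F, B6->S, B5->F, B8->S, B7->F, B10->F; outcomes B1=T, B1=F, B2=T, B3=S, B4=F, B5=F, B6=S, B7=F, B8=S, B10=F
input #3, a=-1, d=7: events B1->T, B1->T, B1->T, B1->T, B1->F, B3->S, B2->T, B4->F, B6->E, B5->T, B8->S, B7->F, B10->F; outcomes B1=T, B1=F, B2=T, B3=S, B4=F, B5=T, B6=E, B7=F, B8=S, B10=F
input #4, a=6, d=10: events B1->T, B1->T, B1->T, B1->T, B1->F, B3->S, B2->T, B4->F, B6->S, B5->F, B8->S, B7->F, B10->T; outcomes B1=T, B1=F, B2=T, B3=S, B4=F, B5=F, B6=S, B7=F, B8=S, B10=T
input #5, a=6, d=3: events B1->T, B1->T, B1->T, B1->F, B3->S, B2->T, B4->F, B6->E, B5->T, B8->E, B9->S, B7->F, B10->T; outcomes B1=T, B1=F, B2=T, B3=S, B4=F, B5=T, B6=E, B7=F, B8=E, B9=S, B10=T
union over the pool: B1=T, B1=F, B2=T, B2=F, B3=S, B3=E, B4=T, B4=F, B5=T, B5=F, B6=S, B6=E, B7=F, B8=S, B8=E, B9=S, B10=T, B10=F
uncovered (2 of 20): B7=T, B9=E
Answer: 2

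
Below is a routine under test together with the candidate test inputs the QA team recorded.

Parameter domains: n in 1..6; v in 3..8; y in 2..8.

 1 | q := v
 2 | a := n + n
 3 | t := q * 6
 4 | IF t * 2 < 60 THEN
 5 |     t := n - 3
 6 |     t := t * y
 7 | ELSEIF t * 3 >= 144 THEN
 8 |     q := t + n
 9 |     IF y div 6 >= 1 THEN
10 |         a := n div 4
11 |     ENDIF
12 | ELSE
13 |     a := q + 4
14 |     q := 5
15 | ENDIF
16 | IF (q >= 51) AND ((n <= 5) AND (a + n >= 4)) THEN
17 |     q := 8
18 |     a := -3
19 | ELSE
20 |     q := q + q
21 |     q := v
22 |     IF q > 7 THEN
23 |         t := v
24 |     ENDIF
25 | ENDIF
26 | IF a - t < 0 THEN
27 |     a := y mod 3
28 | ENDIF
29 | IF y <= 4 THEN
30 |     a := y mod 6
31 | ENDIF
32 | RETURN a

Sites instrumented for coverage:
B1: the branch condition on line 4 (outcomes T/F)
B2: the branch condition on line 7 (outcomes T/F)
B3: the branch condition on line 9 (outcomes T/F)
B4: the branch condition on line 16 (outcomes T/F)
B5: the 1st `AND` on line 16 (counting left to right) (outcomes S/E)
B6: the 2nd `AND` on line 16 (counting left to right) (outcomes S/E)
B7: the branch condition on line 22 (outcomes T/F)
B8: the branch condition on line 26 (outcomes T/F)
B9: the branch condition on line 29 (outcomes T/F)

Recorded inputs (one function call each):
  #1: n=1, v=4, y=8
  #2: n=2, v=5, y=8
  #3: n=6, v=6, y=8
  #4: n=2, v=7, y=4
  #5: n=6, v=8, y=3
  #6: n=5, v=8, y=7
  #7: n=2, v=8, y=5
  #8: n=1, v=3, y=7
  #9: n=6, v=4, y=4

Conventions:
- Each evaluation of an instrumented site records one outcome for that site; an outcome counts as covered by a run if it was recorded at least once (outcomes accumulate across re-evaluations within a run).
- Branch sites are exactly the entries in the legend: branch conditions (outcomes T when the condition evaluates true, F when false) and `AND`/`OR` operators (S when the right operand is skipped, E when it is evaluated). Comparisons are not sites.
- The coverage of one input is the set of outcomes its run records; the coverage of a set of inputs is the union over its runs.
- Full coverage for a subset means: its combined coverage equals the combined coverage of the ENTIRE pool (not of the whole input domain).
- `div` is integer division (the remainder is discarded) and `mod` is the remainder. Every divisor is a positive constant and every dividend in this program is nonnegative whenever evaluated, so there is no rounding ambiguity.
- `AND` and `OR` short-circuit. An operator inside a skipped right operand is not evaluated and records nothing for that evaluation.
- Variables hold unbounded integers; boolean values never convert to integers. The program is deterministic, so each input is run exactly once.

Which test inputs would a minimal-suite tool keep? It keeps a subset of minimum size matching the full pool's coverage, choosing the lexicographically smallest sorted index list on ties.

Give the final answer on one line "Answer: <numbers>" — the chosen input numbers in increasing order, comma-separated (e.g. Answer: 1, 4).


#1 (n=1, v=4, y=8) -> B1->T, B5->S, B4->F, B7->F, B8->F, B9->F; covered: B1=T, B4=F, B5=S, B7=F, B8=F, B9=F
#2 (n=2, v=5, y=8) -> B1->F, B2->F, B5->S, B4->F, B7->F, B8->T, B9->F; covered: B1=F, B2=F, B4=F, B5=S, B7=F, B8=T, B9=F
#3 (n=6, v=6, y=8) -> B1->F, B2->F, B5->S, B4->F, B7->F, B8->T, B9->F; covered: B1=F, B2=F, B4=F, B5=S, B7=F, B8=T, B9=F
#4 (n=2, v=7, y=4) -> B1->F, B2->F, B5->S, B4->F, B7->F, B8->T, B9->T; covered: B1=F, B2=F, B4=F, B5=S, B7=F, B8=T, B9=T
#5 (n=6, v=8, y=3) -> B1->F, B2->T, B3->F, B5->E, B6->S, B4->F, B7->T, B8->F, B9->T; covered: B1=F, B2=T, B3=F, B4=F, B5=E, B6=S, B7=T, B8=F, B9=T
#6 (n=5, v=8, y=7) -> B1->F, B2->T, B3->T, B5->E, B6->E, B4->T, B8->T, B9->F; covered: B1=F, B2=T, B3=T, B4=T, B5=E, B6=E, B8=T, B9=F
#7 (n=2, v=8, y=5) -> B1->F, B2->T, B3->F, B5->S, B4->F, B7->T, B8->T, B9->F; covered: B1=F, B2=T, B3=F, B4=F, B5=S, B7=T, B8=T, B9=F
#8 (n=1, v=3, y=7) -> B1->T, B5->S, B4->F, B7->F, B8->F, B9->F; covered: B1=T, B4=F, B5=S, B7=F, B8=F, B9=F
#9 (n=6, v=4, y=4) -> B1->T, B5->S, B4->F, B7->F, B8->F, B9->T; covered: B1=T, B4=F, B5=S, B7=F, B8=F, B9=T
together the pool reaches 18 outcomes: B1=T, B1=F, B2=T, B2=F, B3=T, B3=F, B4=T, B4=F, B5=S, B5=E, B6=S, B6=E, B7=T, B7=F, B8=T, B8=F, B9=T, B9=F
every size-1 subset falls short of the 18 outcomes (best: 9/18)
every size-2 subset falls short of the 18 outcomes (best: 14/18)
every size-3 subset falls short of the 18 outcomes (best: 17/18)
the canonical winner is {1, 2, 5, 6}: size 4, full 18-outcome coverage, earliest index list among size-4 covers
Answer: 1, 2, 5, 6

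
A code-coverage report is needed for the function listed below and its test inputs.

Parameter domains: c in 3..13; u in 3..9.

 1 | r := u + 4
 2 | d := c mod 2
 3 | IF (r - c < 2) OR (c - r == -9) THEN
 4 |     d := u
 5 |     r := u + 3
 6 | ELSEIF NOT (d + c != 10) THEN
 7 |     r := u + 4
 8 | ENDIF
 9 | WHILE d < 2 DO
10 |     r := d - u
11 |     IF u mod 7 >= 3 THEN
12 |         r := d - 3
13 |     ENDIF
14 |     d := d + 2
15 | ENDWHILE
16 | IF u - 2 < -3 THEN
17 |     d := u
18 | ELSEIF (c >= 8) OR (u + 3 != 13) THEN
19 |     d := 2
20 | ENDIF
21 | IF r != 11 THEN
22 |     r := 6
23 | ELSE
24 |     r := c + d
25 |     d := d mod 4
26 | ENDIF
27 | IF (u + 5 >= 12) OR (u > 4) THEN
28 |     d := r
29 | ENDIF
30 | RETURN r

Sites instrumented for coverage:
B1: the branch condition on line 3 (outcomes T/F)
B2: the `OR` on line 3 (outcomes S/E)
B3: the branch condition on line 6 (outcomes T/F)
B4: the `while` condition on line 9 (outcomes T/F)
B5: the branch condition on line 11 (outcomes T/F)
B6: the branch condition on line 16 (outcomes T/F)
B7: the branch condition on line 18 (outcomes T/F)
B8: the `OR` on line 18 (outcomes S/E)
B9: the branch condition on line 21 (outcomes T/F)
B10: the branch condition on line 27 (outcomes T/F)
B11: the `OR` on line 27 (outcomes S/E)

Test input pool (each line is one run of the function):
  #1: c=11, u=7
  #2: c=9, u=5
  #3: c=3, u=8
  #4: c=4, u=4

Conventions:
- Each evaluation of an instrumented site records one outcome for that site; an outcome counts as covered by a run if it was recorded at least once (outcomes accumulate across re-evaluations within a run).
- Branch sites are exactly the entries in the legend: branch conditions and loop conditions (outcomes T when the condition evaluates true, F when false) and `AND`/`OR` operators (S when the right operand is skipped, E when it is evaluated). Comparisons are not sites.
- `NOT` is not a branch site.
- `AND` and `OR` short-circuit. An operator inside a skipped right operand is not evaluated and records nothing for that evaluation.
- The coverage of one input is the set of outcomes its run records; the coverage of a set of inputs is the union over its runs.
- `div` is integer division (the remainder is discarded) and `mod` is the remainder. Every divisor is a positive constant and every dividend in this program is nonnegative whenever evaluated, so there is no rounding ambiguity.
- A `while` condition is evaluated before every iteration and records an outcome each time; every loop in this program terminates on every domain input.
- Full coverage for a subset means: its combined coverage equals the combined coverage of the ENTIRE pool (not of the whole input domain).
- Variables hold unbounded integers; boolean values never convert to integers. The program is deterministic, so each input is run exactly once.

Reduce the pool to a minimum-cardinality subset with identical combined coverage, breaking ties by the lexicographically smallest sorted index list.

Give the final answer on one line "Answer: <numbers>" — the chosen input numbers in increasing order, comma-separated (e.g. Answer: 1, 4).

input #1, c=11, u=7: events B2->S, B1->T, B4->F, B6->F, B8->S, B7->T, B9->T, B11->S, B10->T; outcomes B1=T, B2=S, B4=F, B6=F, B7=T, B8=S, B9=T, B10=T, B11=S
input #2, c=9, u=5: events B2->S, B1->T, B4->F, B6->F, B8->S, B7->T, B9->T, B11->E, B10->T; outcomes B1=T, B2=S, B4=F, B6=F, B7=T, B8=S, B9=T, B10=T, B11=E
input #3, c=3, u=8: events B2->E, B1->T, B4->F, B6->F, B8->E, B7->T, B9->F, B11->S, B10->T; outcomes B1=T, B2=E, B4=F, B6=F, B7=T, B8=E, B9=F, B10=T, B11=S
input #4, c=4, u=4: events B2->E, B1->F, B3->F, B4->T, B5->T, B4->F, B6->F, B8->E, B7->T, B9->T, B11->E, B10->F; outcomes B1=F, B2=E, B3=F, B4=T, B4=F, B5=T, B6=F, B7=T, B8=E, B9=T, B10=F, B11=E
pool-wide coverage (18 outcomes): B1=T, B1=F, B2=S, B2=E, B3=F, B4=T, B4=F, B5=T, B6=F, B7=T, B8=S, B8=E, B9=T, B9=F, B10=T, B10=F, B11=S, B11=E
no size-1 subset reaches all 18 outcomes (best union: 12/18)
no size-2 subset reaches all 18 outcomes (best union: 17/18)
at size 3, {1, 3, 4} reaches all 18 outcomes; every lexicographically earlier size-3 subset fails

Answer: 1, 3, 4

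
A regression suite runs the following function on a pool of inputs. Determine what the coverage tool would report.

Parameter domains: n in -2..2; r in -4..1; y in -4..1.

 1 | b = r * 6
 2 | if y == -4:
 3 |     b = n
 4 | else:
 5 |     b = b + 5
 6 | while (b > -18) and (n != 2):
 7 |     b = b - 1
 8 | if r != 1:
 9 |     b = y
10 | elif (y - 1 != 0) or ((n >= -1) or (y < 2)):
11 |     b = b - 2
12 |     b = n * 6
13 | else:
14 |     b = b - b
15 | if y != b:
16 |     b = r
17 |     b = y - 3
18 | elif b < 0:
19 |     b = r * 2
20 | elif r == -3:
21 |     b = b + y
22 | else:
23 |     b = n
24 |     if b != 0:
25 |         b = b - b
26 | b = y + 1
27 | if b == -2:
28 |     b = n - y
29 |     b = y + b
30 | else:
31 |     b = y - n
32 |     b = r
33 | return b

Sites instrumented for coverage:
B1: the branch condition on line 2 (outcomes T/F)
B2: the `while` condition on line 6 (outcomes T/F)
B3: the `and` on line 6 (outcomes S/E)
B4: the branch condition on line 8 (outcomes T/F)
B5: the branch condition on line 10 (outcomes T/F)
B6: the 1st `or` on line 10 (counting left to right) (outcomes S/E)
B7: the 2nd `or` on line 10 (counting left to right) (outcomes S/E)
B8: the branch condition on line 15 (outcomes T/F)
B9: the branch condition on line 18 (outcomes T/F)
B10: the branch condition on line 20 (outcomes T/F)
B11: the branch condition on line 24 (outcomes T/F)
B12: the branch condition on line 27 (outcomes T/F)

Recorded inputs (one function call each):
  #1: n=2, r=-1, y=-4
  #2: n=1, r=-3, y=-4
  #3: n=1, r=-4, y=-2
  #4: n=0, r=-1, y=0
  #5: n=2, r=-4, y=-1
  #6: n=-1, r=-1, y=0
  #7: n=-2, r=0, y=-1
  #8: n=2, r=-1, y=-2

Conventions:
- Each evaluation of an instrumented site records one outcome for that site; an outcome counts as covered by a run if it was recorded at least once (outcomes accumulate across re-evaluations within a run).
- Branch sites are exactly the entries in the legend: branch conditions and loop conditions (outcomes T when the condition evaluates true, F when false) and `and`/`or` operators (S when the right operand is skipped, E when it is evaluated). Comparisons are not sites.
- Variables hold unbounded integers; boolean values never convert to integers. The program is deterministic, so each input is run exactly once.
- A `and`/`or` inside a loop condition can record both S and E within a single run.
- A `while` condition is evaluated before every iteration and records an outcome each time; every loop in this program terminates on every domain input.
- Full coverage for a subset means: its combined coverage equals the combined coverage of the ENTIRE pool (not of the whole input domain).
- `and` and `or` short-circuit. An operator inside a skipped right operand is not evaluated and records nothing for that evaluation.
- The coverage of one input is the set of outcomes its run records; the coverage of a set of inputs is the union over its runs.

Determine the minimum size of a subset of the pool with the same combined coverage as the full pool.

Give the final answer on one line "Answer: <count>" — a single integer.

test 1 (n=2, r=-1, y=-4) fires B1->T, B3->E, B2->F, B4->T, B8->F, B9->T, B12->F; hits B1=T, B2=F, B3=E, B4=T, B8=F, B9=T, B12=F
test 2 (n=1, r=-3, y=-4) fires B1->T, B3->E, B2->T, B3->E, B2->T, B3->E, B2->T, B3->E, B2->T, B3->E, B2->T, B3->E, B2->T, B3->E, ...; hits B1=T, B2=T, B2=F, B3=S, B3=E, B4=T, B8=F, B9=T, B12=F
test 3 (n=1, r=-4, y=-2) fires B1->F, B3->S, B2->F, B4->T, B8->F, B9->T, B12->F; hits B1=F, B2=F, B3=S, B4=T, B8=F, B9=T, B12=F
test 4 (n=0, r=-1, y=0) fires B1->F, B3->E, B2->T, B3->E, B2->T, B3->E, B2->T, B3->E, B2->T, B3->E, B2->T, B3->E, B2->T, B3->E, ...; hits B1=F, B2=T, B2=F, B3=S, B3=E, B4=T, B8=F, B9=F, B10=F, B11=F, B12=F
test 5 (n=2, r=-4, y=-1) fires B1->F, B3->S, B2->F, B4->T, B8->F, B9->T, B12->F; hits B1=F, B2=F, B3=S, B4=T, B8=F, B9=T, B12=F
test 6 (n=-1, r=-1, y=0) fires B1->F, B3->E, B2->T, B3->E, B2->T, B3->E, B2->T, B3->E, B2->T, B3->E, B2->T, B3->E, B2->T, B3->E, ...; hits B1=F, B2=T, B2=F, B3=S, B3=E, B4=T, B8=F, B9=F, B10=F, B11=T, B12=F
test 7 (n=-2, r=0, y=-1) fires B1->F, B3->E, B2->T, B3->E, B2->T, B3->E, B2->T, B3->E, B2->T, B3->E, B2->T, B3->E, B2->T, B3->E, ...; hits B1=F, B2=T, B2=F, B3=S, B3=E, B4=T, B8=F, B9=T, B12=F
test 8 (n=2, r=-1, y=-2) fires B1->F, B3->E, B2->F, B4->T, B8->F, B9->T, B12->F; hits B1=F, B2=F, B3=E, B4=T, B8=F, B9=T, B12=F
together the pool reaches 14 outcomes: B1=T, B1=F, B2=T, B2=F, B3=S, B3=E, B4=T, B8=F, B9=T, B9=F, B10=F, B11=T, B11=F, B12=F
size 1 is not enough: best union over all size-1 subsets is 11/14
size 2 is not enough: best union over all size-2 subsets is 13/14
inputs {1, 4, 6} (size 3) cover everything; no size-3 subset with a lexicographically smaller index list covers all 14

Answer: 3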